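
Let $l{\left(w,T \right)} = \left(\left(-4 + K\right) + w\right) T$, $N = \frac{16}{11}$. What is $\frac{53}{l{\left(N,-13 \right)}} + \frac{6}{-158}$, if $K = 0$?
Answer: $\frac{44965}{28756} \approx 1.5637$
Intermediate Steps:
$N = \frac{16}{11}$ ($N = 16 \cdot \frac{1}{11} = \frac{16}{11} \approx 1.4545$)
$l{\left(w,T \right)} = T \left(-4 + w\right)$ ($l{\left(w,T \right)} = \left(\left(-4 + 0\right) + w\right) T = \left(-4 + w\right) T = T \left(-4 + w\right)$)
$\frac{53}{l{\left(N,-13 \right)}} + \frac{6}{-158} = \frac{53}{\left(-13\right) \left(-4 + \frac{16}{11}\right)} + \frac{6}{-158} = \frac{53}{\left(-13\right) \left(- \frac{28}{11}\right)} + 6 \left(- \frac{1}{158}\right) = \frac{53}{\frac{364}{11}} - \frac{3}{79} = 53 \cdot \frac{11}{364} - \frac{3}{79} = \frac{583}{364} - \frac{3}{79} = \frac{44965}{28756}$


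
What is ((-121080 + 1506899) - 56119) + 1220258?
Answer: 2549958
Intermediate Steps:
((-121080 + 1506899) - 56119) + 1220258 = (1385819 - 56119) + 1220258 = 1329700 + 1220258 = 2549958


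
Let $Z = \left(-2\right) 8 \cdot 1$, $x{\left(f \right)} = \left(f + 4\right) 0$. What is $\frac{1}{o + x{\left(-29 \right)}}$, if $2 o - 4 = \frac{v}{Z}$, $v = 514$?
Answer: $- \frac{16}{225} \approx -0.071111$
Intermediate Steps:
$x{\left(f \right)} = 0$ ($x{\left(f \right)} = \left(4 + f\right) 0 = 0$)
$Z = -16$ ($Z = \left(-16\right) 1 = -16$)
$o = - \frac{225}{16}$ ($o = 2 + \frac{514 \frac{1}{-16}}{2} = 2 + \frac{514 \left(- \frac{1}{16}\right)}{2} = 2 + \frac{1}{2} \left(- \frac{257}{8}\right) = 2 - \frac{257}{16} = - \frac{225}{16} \approx -14.063$)
$\frac{1}{o + x{\left(-29 \right)}} = \frac{1}{- \frac{225}{16} + 0} = \frac{1}{- \frac{225}{16}} = - \frac{16}{225}$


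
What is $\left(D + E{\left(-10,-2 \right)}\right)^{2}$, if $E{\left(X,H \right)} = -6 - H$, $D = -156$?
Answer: $25600$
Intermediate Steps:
$\left(D + E{\left(-10,-2 \right)}\right)^{2} = \left(-156 - 4\right)^{2} = \left(-160\right)^{2} = 25600$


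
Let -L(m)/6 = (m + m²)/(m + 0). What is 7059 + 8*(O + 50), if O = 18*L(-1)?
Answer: 7459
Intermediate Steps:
L(m) = -6*(m + m²)/m (L(m) = -6*(m + m²)/(m + 0) = -6*(m + m²)/m)
O = 0 (O = 18*(-6 - 6*(-1)) = 18*(-6 + 6) = 18*0 = 0)
7059 + 8*(O + 50) = 7059 + 8*(0 + 50) = 7059 + 8*50 = 7059 + 400 = 7459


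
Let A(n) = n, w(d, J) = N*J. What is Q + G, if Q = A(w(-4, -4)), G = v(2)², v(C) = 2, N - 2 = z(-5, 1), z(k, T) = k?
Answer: 16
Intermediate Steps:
N = -3 (N = 2 - 5 = -3)
w(d, J) = -3*J
G = 4 (G = 2² = 4)
Q = 12 (Q = -3*(-4) = 12)
Q + G = 12 + 4 = 16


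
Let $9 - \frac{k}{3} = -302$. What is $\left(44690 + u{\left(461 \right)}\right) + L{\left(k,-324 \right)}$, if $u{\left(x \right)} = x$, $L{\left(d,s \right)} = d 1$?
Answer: $46084$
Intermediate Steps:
$k = 933$ ($k = 27 - -906 = 27 + 906 = 933$)
$L{\left(d,s \right)} = d$
$\left(44690 + u{\left(461 \right)}\right) + L{\left(k,-324 \right)} = \left(44690 + 461\right) + 933 = 45151 + 933 = 46084$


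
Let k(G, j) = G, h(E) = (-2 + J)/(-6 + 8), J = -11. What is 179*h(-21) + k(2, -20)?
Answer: -2323/2 ≈ -1161.5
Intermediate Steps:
h(E) = -13/2 (h(E) = (-2 - 11)/(-6 + 8) = -13/2)
179*h(-21) + k(2, -20) = 179*(-13/2) + 2 = -2327/2 + 2 = -2323/2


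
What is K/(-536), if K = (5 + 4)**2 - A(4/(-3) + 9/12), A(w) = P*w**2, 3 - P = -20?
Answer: -10537/77184 ≈ -0.13652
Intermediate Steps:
P = 23 (P = 3 - 1*(-20) = 3 + 20 = 23)
A(w) = 23*w**2
K = 10537/144 (K = (5 + 4)**2 - 23*(4/(-3) + 9/12)**2 = 9**2 - 23*(4*(-1/3) + 9*(1/12))**2 = 81 - 23*(-4/3 + 3/4)**2 = 81 - 23*(-7/12)**2 = 81 - 23*49/144 = 81 - 1*1127/144 = 81 - 1127/144 = 10537/144 ≈ 73.174)
K/(-536) = (10537/144)/(-536) = (10537/144)*(-1/536) = -10537/77184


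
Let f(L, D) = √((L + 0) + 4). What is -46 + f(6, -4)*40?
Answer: -46 + 40*√10 ≈ 80.491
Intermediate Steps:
f(L, D) = √(4 + L) (f(L, D) = √(L + 4) = √(4 + L))
-46 + f(6, -4)*40 = -46 + √(4 + 6)*40 = -46 + √10*40 = -46 + 40*√10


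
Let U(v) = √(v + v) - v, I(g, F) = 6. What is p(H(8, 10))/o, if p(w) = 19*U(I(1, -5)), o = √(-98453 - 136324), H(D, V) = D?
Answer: 38*I*(√234777 - √78259)/78259 ≈ 0.099439*I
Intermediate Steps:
o = I*√234777 (o = √(-234777) = I*√234777 ≈ 484.54*I)
U(v) = -v + √2*√v (U(v) = √(2*v) - v = √2*√v - v = -v + √2*√v)
p(w) = -114 + 38*√3 (p(w) = 19*(-1*6 + √2*√6) = 19*(-6 + 2*√3) = -114 + 38*√3)
p(H(8, 10))/o = (-114 + 38*√3)/((I*√234777)) = (-114 + 38*√3)*(-I*√234777/234777) = -I*√234777*(-114 + 38*√3)/234777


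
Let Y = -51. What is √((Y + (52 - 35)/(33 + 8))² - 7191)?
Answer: I*√7786595/41 ≈ 68.06*I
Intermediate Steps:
√((Y + (52 - 35)/(33 + 8))² - 7191) = √((-51 + (52 - 35)/(33 + 8))² - 7191) = √((-51 + 17/41)² - 7191) = √((-2074/41)² - 7191) = √(4301476/1681 - 7191) = √(-7786595/1681) = I*√7786595/41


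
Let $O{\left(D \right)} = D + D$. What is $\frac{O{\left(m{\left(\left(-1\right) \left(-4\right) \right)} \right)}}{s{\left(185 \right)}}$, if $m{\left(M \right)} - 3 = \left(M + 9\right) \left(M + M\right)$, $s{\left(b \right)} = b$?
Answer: $\frac{214}{185} \approx 1.1568$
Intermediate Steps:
$m{\left(M \right)} = 3 + 2 M \left(9 + M\right)$ ($m{\left(M \right)} = 3 + \left(M + 9\right) \left(M + M\right) = 3 + \left(9 + M\right) 2 M = 3 + 2 M \left(9 + M\right)$)
$O{\left(D \right)} = 2 D$
$\frac{O{\left(m{\left(\left(-1\right) \left(-4\right) \right)} \right)}}{s{\left(185 \right)}} = \frac{2 \left(3 + 2 \left(\left(-1\right) \left(-4\right)\right)^{2} + 18 \left(\left(-1\right) \left(-4\right)\right)\right)}{185} = 2 \left(3 + 2 \cdot 4^{2} + 18 \cdot 4\right) \frac{1}{185} = 2 \left(3 + 2 \cdot 16 + 72\right) \frac{1}{185} = 2 \left(3 + 32 + 72\right) \frac{1}{185} = 2 \cdot 107 \cdot \frac{1}{185} = 214 \cdot \frac{1}{185} = \frac{214}{185}$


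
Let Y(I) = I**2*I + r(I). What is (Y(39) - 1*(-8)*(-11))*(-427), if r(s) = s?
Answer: -25308290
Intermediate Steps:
Y(I) = I + I**3 (Y(I) = I**2*I + I = I**3 + I = I + I**3)
(Y(39) - 1*(-8)*(-11))*(-427) = ((39 + 39**3) - 1*(-8)*(-11))*(-427) = ((39 + 59319) + 8*(-11))*(-427) = (59358 - 88)*(-427) = 59270*(-427) = -25308290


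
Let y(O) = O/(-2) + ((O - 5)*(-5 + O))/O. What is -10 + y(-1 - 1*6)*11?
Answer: -2769/14 ≈ -197.79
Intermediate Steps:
y(O) = -O/2 + (-5 + O)²/O (y(O) = O*(-½) + ((-5 + O)*(-5 + O))/O = -O/2 + (-5 + O)²/O)
-10 + y(-1 - 1*6)*11 = -10 + (-10 + (-1 - 1*6)/2 + 25/(-1 - 1*6))*11 = -10 + (-10 + (-1 - 6)/2 + 25/(-1 - 6))*11 = -10 + (-10 + (½)*(-7) + 25/(-7))*11 = -10 + (-10 - 7/2 + 25*(-⅐))*11 = -10 + (-10 - 7/2 - 25/7)*11 = -10 - 239/14*11 = -10 - 2629/14 = -2769/14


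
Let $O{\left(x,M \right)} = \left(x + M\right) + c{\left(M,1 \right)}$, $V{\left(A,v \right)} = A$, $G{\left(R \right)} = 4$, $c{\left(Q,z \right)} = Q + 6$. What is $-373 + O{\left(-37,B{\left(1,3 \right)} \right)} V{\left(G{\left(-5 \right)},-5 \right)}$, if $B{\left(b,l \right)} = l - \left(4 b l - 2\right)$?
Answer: $-553$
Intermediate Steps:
$c{\left(Q,z \right)} = 6 + Q$
$B{\left(b,l \right)} = 2 + l - 4 b l$ ($B{\left(b,l \right)} = l - \left(4 b l - 2\right) = l - \left(-2 + 4 b l\right) = 2 + l - 4 b l$)
$O{\left(x,M \right)} = 6 + x + 2 M$ ($O{\left(x,M \right)} = \left(x + M\right) + \left(6 + M\right) = \left(M + x\right) + \left(6 + M\right) = 6 + x + 2 M$)
$-373 + O{\left(-37,B{\left(1,3 \right)} \right)} V{\left(G{\left(-5 \right)},-5 \right)} = -373 + \left(6 - 37 + 2 \left(2 + 3 - 4 \cdot 3\right)\right) 4 = -373 + \left(6 - 37 + 2 \left(2 + 3 - 12\right)\right) 4 = -373 + \left(6 - 37 + 2 \left(-7\right)\right) 4 = -373 + \left(6 - 37 - 14\right) 4 = -373 - 180 = -553$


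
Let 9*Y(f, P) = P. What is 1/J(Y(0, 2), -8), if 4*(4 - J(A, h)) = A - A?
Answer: 1/4 ≈ 0.25000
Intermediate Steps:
Y(f, P) = P/9
J(A, h) = 4 (J(A, h) = 4 - (A - A)/4 = 4 - 1/4*0 = 4 + 0 = 4)
1/J(Y(0, 2), -8) = 1/4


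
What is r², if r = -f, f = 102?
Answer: 10404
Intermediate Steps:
r = -102 (r = -1*102 = -102)
r² = (-102)² = 10404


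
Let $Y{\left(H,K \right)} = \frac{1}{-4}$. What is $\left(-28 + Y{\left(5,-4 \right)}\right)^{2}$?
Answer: $\frac{12769}{16} \approx 798.06$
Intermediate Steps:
$Y{\left(H,K \right)} = - \frac{1}{4}$
$\left(-28 + Y{\left(5,-4 \right)}\right)^{2} = \left(-28 - \frac{1}{4}\right)^{2} = \left(- \frac{113}{4}\right)^{2} = \frac{12769}{16}$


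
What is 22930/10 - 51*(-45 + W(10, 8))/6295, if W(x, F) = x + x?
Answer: 2887142/1259 ≈ 2293.2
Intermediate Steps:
W(x, F) = 2*x
22930/10 - 51*(-45 + W(10, 8))/6295 = 22930/10 - 51*(-45 + 2*10)/6295 = 22930*(⅒) - 51*(-45 + 20)*(1/6295) = 2293 - 51*(-25)*(1/6295) = 2293 + 1275*(1/6295) = 2293 + 255/1259 = 2887142/1259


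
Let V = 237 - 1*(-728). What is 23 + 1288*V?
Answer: 1242943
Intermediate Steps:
V = 965 (V = 237 + 728 = 965)
23 + 1288*V = 23 + 1288*965 = 23 + 1242920 = 1242943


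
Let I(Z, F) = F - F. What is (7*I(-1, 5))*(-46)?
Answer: 0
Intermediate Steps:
I(Z, F) = 0
(7*I(-1, 5))*(-46) = (7*0)*(-46) = 0*(-46) = 0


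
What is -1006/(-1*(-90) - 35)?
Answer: -1006/55 ≈ -18.291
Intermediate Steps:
-1006/(-1*(-90) - 35) = -1006/(90 - 35) = -1006/55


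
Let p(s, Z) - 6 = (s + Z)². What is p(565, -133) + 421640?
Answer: 608270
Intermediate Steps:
p(s, Z) = 6 + (Z + s)² (p(s, Z) = 6 + (s + Z)² = 6 + (Z + s)²)
p(565, -133) + 421640 = (6 + (-133 + 565)²) + 421640 = (6 + 432²) + 421640 = (6 + 186624) + 421640 = 186630 + 421640 = 608270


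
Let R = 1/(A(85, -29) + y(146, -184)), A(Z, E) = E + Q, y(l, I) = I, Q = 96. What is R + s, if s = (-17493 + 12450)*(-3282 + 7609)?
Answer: -2553064138/117 ≈ -2.1821e+7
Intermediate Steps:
A(Z, E) = 96 + E (A(Z, E) = E + 96 = 96 + E)
s = -21821061 (s = -5043*4327 = -21821061)
R = -1/117 (R = 1/((96 - 29) - 184) = 1/(67 - 184) = 1/(-117) = -1/117 ≈ -0.0085470)
R + s = -1/117 - 21821061 = -2553064138/117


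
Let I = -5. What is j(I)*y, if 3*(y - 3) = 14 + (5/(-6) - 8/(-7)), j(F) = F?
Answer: -4895/126 ≈ -38.849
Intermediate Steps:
y = 979/126 (y = 3 + (14 + (5/(-6) - 8/(-7)))/3 = 3 + (14 + (5*(-⅙) - 8*(-⅐)))/3 = 3 + (14 + (-⅚ + 8/7))/3 = 3 + (14 + 13/42)/3 = 3 + (⅓)*(601/42) = 3 + 601/126 = 979/126 ≈ 7.7698)
j(I)*y = -5*979/126 = -4895/126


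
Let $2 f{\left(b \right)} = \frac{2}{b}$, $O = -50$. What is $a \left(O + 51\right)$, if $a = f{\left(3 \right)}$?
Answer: $\frac{1}{3} \approx 0.33333$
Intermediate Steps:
$f{\left(b \right)} = \frac{1}{b}$ ($f{\left(b \right)} = \frac{2 \frac{1}{b}}{2} = \frac{1}{b}$)
$a = \frac{1}{3} \approx 0.33333$
$a \left(O + 51\right) = \frac{-50 + 51}{3} = \frac{1}{3} \cdot 1 = \frac{1}{3}$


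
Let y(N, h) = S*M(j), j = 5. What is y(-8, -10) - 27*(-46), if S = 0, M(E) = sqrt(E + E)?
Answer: 1242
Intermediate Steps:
M(E) = sqrt(2)*sqrt(E) (M(E) = sqrt(2*E) = sqrt(2)*sqrt(E))
y(N, h) = 0 (y(N, h) = 0*(sqrt(2)*sqrt(5)) = 0*sqrt(10) = 0)
y(-8, -10) - 27*(-46) = 0 - 27*(-46) = 0 + 1242 = 1242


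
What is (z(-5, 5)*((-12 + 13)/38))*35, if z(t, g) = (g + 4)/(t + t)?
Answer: -63/76 ≈ -0.82895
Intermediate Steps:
z(t, g) = (4 + g)/(2*t) (z(t, g) = (4 + g)/((2*t)) = (4 + g)*(1/(2*t)) = (4 + g)/(2*t))
(z(-5, 5)*((-12 + 13)/38))*35 = (((½)*(4 + 5)/(-5))*((-12 + 13)/38))*35 = (((½)*(-⅕)*9)*(1*(1/38)))*35 = -9/10*1/38*35 = -9/380*35 = -63/76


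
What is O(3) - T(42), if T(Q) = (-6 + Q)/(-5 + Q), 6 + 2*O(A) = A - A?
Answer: -147/37 ≈ -3.9730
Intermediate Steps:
O(A) = -3 (O(A) = -3 + (A - A)/2 = -3 + (½)*0 = -3 + 0 = -3)
T(Q) = (-6 + Q)/(-5 + Q)
O(3) - T(42) = -3 - (-6 + 42)/(-5 + 42) = -3 - 36/37 = -147/37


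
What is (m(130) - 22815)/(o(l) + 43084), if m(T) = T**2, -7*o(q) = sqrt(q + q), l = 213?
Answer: -6243625570/45477660659 - 41405*sqrt(426)/90955321318 ≈ -0.13730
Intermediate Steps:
o(q) = -sqrt(2)*sqrt(q)/7 (o(q) = -sqrt(q + q)/7 = -sqrt(2)*sqrt(q)/7)
(m(130) - 22815)/(o(l) + 43084) = (130**2 - 22815)/(-sqrt(2)*sqrt(213)/7 + 43084) = (16900 - 22815)/(-sqrt(426)/7 + 43084) = -5915/(43084 - sqrt(426)/7)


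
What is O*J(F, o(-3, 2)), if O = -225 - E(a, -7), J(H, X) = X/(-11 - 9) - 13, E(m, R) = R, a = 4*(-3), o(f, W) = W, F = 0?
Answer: 14279/5 ≈ 2855.8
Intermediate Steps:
a = -12
J(H, X) = -13 - X/20 (J(H, X) = X/(-20) - 13 = -X/20 - 13 = -13 - X/20)
O = -218 (O = -225 - 1*(-7) = -225 + 7 = -218)
O*J(F, o(-3, 2)) = -218*(-13 - 1/20*2) = -218*(-13 - ⅒) = -218*(-131/10) = 14279/5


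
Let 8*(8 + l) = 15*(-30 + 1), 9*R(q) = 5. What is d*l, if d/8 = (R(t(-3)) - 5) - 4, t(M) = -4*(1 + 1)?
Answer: 37924/9 ≈ 4213.8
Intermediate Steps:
t(M) = -8 (t(M) = -4*2 = -8)
R(q) = 5/9 (R(q) = (⅑)*5 = 5/9)
d = -608/9 (d = 8*((5/9 - 5) - 4) = 8*(-40/9 - 4) = 8*(-76/9) = -608/9 ≈ -67.556)
l = -499/8 (l = -8 + (15*(-30 + 1))/8 = -8 + (15*(-29))/8 = -8 + (⅛)*(-435) = -8 - 435/8 = -499/8 ≈ -62.375)
d*l = -608/9*(-499/8) = 37924/9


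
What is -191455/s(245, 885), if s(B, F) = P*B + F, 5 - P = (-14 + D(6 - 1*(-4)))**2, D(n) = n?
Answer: 38291/362 ≈ 105.78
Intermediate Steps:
P = -11 (P = 5 - (-14 + (6 - 1*(-4)))**2 = 5 - (-14 + (6 + 4))**2 = 5 - (-14 + 10)**2 = 5 - 1*(-4)**2 = 5 - 1*16 = 5 - 16 = -11)
s(B, F) = F - 11*B (s(B, F) = -11*B + F = F - 11*B)
-191455/s(245, 885) = -191455/(885 - 11*245) = -191455/(885 - 2695) = -191455/(-1810) = -191455*(-1/1810) = 38291/362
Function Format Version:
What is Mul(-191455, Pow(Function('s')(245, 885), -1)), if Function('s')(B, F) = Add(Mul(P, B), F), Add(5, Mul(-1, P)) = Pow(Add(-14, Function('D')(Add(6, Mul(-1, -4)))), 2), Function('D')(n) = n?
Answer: Rational(38291, 362) ≈ 105.78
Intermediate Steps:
P = -11 (P = Add(5, Mul(-1, Pow(Add(-14, Add(6, Mul(-1, -4))), 2))) = Add(5, Mul(-1, Pow(Add(-14, Add(6, 4)), 2))) = Add(5, Mul(-1, Pow(Add(-14, 10), 2))) = Add(5, Mul(-1, Pow(-4, 2))) = Add(5, Mul(-1, 16)) = Add(5, -16) = -11)
Function('s')(B, F) = Add(F, Mul(-11, B)) (Function('s')(B, F) = Add(Mul(-11, B), F) = Add(F, Mul(-11, B)))
Mul(-191455, Pow(Function('s')(245, 885), -1)) = Mul(-191455, Pow(Add(885, Mul(-11, 245)), -1)) = Mul(-191455, Pow(Add(885, -2695), -1)) = Mul(-191455, Pow(-1810, -1)) = Mul(-191455, Rational(-1, 1810)) = Rational(38291, 362)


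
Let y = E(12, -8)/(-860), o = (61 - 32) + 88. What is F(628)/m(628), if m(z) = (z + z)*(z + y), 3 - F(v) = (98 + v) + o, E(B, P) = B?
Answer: -22575/21197669 ≈ -0.0010650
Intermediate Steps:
o = 117 (o = 29 + 88 = 117)
y = -3/215 (y = 12/(-860) = 12*(-1/860) = -3/215 ≈ -0.013953)
F(v) = -212 - v (F(v) = 3 - ((98 + v) + 117) = 3 - (215 + v) = 3 + (-215 - v) = -212 - v)
m(z) = 2*z*(-3/215 + z) (m(z) = (z + z)*(z - 3/215) = (2*z)*(-3/215 + z) = 2*z*(-3/215 + z))
F(628)/m(628) = (-212 - 1*628)/(((2/215)*628*(-3 + 215*628))) = (-212 - 628)/(((2/215)*628*(-3 + 135020))) = -840/((2/215)*628*135017) = -840/169581352/215 = -840*215/169581352 = -22575/21197669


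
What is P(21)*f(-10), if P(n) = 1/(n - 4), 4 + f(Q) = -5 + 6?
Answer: -3/17 ≈ -0.17647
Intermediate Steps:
f(Q) = -3 (f(Q) = -4 + (-5 + 6) = -4 + 1 = -3)
P(n) = 1/(-4 + n)
P(21)*f(-10) = -3/(-4 + 21) = -3/17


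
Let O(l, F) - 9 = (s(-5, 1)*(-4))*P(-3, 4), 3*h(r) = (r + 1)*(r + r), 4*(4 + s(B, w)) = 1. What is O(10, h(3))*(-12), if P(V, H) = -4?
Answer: 612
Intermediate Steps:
s(B, w) = -15/4 (s(B, w) = -4 + (1/4)*1 = -4 + 1/4 = -15/4)
h(r) = 2*r*(1 + r)/3 (h(r) = ((r + 1)*(r + r))/3 = ((1 + r)*(2*r))/3 = (2*r*(1 + r))/3 = 2*r*(1 + r)/3)
O(l, F) = -51 (O(l, F) = 9 - 15/4*(-4)*(-4) = 9 + 15*(-4) = 9 - 60 = -51)
O(10, h(3))*(-12) = -51*(-12) = 612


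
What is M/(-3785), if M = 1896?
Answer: -1896/3785 ≈ -0.50093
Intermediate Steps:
M/(-3785) = 1896/(-3785) = 1896*(-1/3785) = -1896/3785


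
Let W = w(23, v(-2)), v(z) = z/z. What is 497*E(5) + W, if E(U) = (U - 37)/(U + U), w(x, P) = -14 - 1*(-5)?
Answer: -7997/5 ≈ -1599.4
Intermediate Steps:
v(z) = 1
w(x, P) = -9 (w(x, P) = -14 + 5 = -9)
W = -9
E(U) = (-37 + U)/(2*U) (E(U) = (-37 + U)/((2*U)) = (-37 + U)*(1/(2*U)) = (-37 + U)/(2*U))
497*E(5) + W = 497*((½)*(-37 + 5)/5) - 9 = 497*((½)*(⅕)*(-32)) - 9 = 497*(-16/5) - 9 = -7952/5 - 9 = -7997/5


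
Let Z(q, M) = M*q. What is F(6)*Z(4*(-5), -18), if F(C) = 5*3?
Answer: 5400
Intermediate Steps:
F(C) = 15
F(6)*Z(4*(-5), -18) = 15*(-72*(-5)) = 15*(-18*(-20)) = 15*360 = 5400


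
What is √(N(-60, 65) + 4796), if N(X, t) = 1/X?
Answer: √4316385/30 ≈ 69.253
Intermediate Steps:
√(N(-60, 65) + 4796) = √(1/(-60) + 4796) = √(-1/60 + 4796) = √(287759/60) = √4316385/30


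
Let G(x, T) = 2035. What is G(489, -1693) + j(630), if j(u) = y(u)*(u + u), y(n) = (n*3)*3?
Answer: 7146235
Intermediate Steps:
y(n) = 9*n (y(n) = (3*n)*3 = 9*n)
j(u) = 18*u² (j(u) = (9*u)*(u + u) = (9*u)*(2*u) = 18*u²)
G(489, -1693) + j(630) = 2035 + 18*630² = 2035 + 18*396900 = 2035 + 7144200 = 7146235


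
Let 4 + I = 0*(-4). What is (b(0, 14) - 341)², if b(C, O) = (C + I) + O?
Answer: 109561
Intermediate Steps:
I = -4 (I = -4 + 0*(-4) = -4 + 0 = -4)
b(C, O) = -4 + C + O (b(C, O) = (C - 4) + O = (-4 + C) + O = -4 + C + O)
(b(0, 14) - 341)² = ((-4 + 0 + 14) - 341)² = (10 - 341)² = (-331)² = 109561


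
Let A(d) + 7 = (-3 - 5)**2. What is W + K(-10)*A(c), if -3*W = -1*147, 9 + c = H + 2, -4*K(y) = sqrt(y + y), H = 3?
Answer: 49 - 57*I*sqrt(5)/2 ≈ 49.0 - 63.728*I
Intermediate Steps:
K(y) = -sqrt(2)*sqrt(y)/4 (K(y) = -sqrt(y + y)/4 = -sqrt(2)*sqrt(y)/4)
c = -4 (c = -9 + (3 + 2) = -9 + 5 = -4)
W = 49 (W = -(-1)*147/3 = -1/3*(-147) = 49)
A(d) = 57 (A(d) = -7 + (-3 - 5)**2 = -7 + (-8)**2 = -7 + 64 = 57)
W + K(-10)*A(c) = 49 - sqrt(2)*sqrt(-10)/4*57 = 49 - sqrt(2)*I*sqrt(10)/4*57 = 49 - I*sqrt(5)/2*57 = 49 - 57*I*sqrt(5)/2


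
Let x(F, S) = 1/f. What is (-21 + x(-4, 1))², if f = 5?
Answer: 10816/25 ≈ 432.64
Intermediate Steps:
x(F, S) = ⅕ (x(F, S) = 1/5 = ⅕)
(-21 + x(-4, 1))² = (-21 + ⅕)² = (-104/5)² = 10816/25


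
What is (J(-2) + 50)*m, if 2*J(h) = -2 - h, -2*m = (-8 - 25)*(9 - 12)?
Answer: -2475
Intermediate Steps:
m = -99/2 (m = -(-8 - 25)*(9 - 12)/2 = -(-33)*(-3)/2 = -½*99 = -99/2 ≈ -49.500)
J(h) = -1 - h/2 (J(h) = (-2 - h)/2 = -1 - h/2)
(J(-2) + 50)*m = ((-1 - ½*(-2)) + 50)*(-99/2) = ((-1 + 1) + 50)*(-99/2) = (0 + 50)*(-99/2) = 50*(-99/2) = -2475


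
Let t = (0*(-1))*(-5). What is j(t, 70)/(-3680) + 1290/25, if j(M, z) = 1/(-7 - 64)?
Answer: 13482049/261280 ≈ 51.600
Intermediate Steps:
t = 0 (t = 0*(-5) = 0)
j(M, z) = -1/71 (j(M, z) = 1/(-71) = -1/71)
j(t, 70)/(-3680) + 1290/25 = -1/71/(-3680) + 1290/25 = -1/71*(-1/3680) + 1290*(1/25) = 1/261280 + 258/5 = 13482049/261280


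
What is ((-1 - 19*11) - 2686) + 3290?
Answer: 394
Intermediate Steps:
((-1 - 19*11) - 2686) + 3290 = ((-1 - 209) - 2686) + 3290 = (-210 - 2686) + 3290 = -2896 + 3290 = 394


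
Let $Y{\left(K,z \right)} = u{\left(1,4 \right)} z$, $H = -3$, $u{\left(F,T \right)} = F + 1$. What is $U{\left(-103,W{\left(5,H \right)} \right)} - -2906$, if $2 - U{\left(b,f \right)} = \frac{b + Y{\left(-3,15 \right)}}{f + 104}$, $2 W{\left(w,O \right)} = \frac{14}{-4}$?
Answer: $\frac{1189664}{409} \approx 2908.7$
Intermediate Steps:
$u{\left(F,T \right)} = 1 + F$
$Y{\left(K,z \right)} = 2 z$ ($Y{\left(K,z \right)} = \left(1 + 1\right) z = 2 z$)
$W{\left(w,O \right)} = - \frac{7}{4}$ ($W{\left(w,O \right)} = \frac{14 \frac{1}{-4}}{2} = \frac{14 \left(- \frac{1}{4}\right)}{2} = \frac{1}{2} \left(- \frac{7}{2}\right) = - \frac{7}{4}$)
$U{\left(b,f \right)} = 2 - \frac{30 + b}{104 + f}$ ($U{\left(b,f \right)} = 2 - \frac{b + 2 \cdot 15}{f + 104} = 2 - \frac{b + 30}{104 + f} = 2 - \frac{30 + b}{104 + f}$)
$U{\left(-103,W{\left(5,H \right)} \right)} - -2906 = \frac{178 - -103 + 2 \left(- \frac{7}{4}\right)}{104 - \frac{7}{4}} - -2906 = \frac{178 + 103 - \frac{7}{2}}{\frac{409}{4}} + 2906 = \frac{4}{409} \cdot \frac{555}{2} + 2906 = \frac{1110}{409} + 2906 = \frac{1189664}{409}$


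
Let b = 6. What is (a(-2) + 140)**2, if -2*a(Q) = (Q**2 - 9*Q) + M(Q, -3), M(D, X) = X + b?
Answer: 65025/4 ≈ 16256.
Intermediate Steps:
M(D, X) = 6 + X (M(D, X) = X + 6 = 6 + X)
a(Q) = -3/2 - Q**2/2 + 9*Q/2 (a(Q) = -((Q**2 - 9*Q) + (6 - 3))/2 = -((Q**2 - 9*Q) + 3)/2 = -(3 + Q**2 - 9*Q)/2 = -3/2 - Q**2/2 + 9*Q/2)
(a(-2) + 140)**2 = ((-3/2 - 1/2*(-2)**2 + (9/2)*(-2)) + 140)**2 = ((-3/2 - 1/2*4 - 9) + 140)**2 = ((-3/2 - 2 - 9) + 140)**2 = (-25/2 + 140)**2 = (255/2)**2 = 65025/4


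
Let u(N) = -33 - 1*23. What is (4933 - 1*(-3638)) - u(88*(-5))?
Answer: 8627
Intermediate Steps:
u(N) = -56 (u(N) = -33 - 23 = -56)
(4933 - 1*(-3638)) - u(88*(-5)) = (4933 - 1*(-3638)) - 1*(-56) = (4933 + 3638) + 56 = 8571 + 56 = 8627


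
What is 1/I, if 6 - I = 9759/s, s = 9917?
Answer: 9917/49743 ≈ 0.19936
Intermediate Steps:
I = 49743/9917 (I = 6 - 9759/9917 = 49743/9917 ≈ 5.0159)
1/I = 1/(49743/9917) = 9917/49743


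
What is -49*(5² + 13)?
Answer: -1862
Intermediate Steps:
-49*(5² + 13) = -49*(25 + 13) = -49*38 = -1862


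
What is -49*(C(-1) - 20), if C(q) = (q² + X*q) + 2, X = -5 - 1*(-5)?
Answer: 833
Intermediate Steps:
X = 0 (X = -5 + 5 = 0)
C(q) = 2 + q² (C(q) = (q² + 0*q) + 2 = (q² + 0) + 2 = q² + 2 = 2 + q²)
-49*(C(-1) - 20) = -49*((2 + (-1)²) - 20) = -49*((2 + 1) - 20) = -49*(3 - 20) = -49*(-17) = 833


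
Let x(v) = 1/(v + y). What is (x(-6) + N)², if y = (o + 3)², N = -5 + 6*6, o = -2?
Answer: 23716/25 ≈ 948.64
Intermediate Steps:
N = 31 (N = -5 + 36 = 31)
y = 1 (y = (-2 + 3)² = 1² = 1)
x(v) = 1/(1 + v) (x(v) = 1/(v + 1) = 1/(1 + v))
(x(-6) + N)² = (1/(1 - 6) + 31)² = (1/(-5) + 31)² = (-⅕ + 31)² = (154/5)² = 23716/25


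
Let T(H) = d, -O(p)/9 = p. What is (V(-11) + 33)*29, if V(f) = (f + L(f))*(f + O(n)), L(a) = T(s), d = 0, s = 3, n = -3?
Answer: -4147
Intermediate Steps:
O(p) = -9*p
T(H) = 0
L(a) = 0
V(f) = f*(27 + f) (V(f) = (f + 0)*(f - 9*(-3)) = f*(f + 27) = f*(27 + f))
(V(-11) + 33)*29 = (-11*(27 - 11) + 33)*29 = (-11*16 + 33)*29 = (-176 + 33)*29 = -143*29 = -4147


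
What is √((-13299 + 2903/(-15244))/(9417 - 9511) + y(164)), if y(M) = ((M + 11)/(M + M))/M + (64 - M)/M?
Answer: √486242490241297094/58750376 ≈ 11.869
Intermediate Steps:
y(M) = (64 - M)/M + (11 + M)/(2*M²) (y(M) = ((11 + M)/((2*M)))/M + (64 - M)/M = ((11 + M)*(1/(2*M)))/M + (64 - M)/M = ((11 + M)/(2*M))/M + (64 - M)/M = (11 + M)/(2*M²) + (64 - M)/M = (64 - M)/M + (11 + M)/(2*M²))
√((-13299 + 2903/(-15244))/(9417 - 9511) + y(164)) = √((-13299 + 2903/(-15244))/(9417 - 9511) + (-1 + (11/2)/164² + (129/2)/164)) = √((-13299 + 2903*(-1/15244))/(-94) + (-1 + (11/2)*(1/26896) + (129/2)*(1/164))) = √((-13299 - 2903/15244)*(-1/94) + (-1 + 11/53792 + 129/328)) = √(-202732859/15244*(-1/94) - 32625/53792) = √(202732859/1432936 - 32625/53792) = √(1357332051791/9635061664) = √486242490241297094/58750376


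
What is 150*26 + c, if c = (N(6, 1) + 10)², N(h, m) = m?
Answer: 4021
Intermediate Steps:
c = 121 (c = (1 + 10)² = 11² = 121)
150*26 + c = 150*26 + 121 = 3900 + 121 = 4021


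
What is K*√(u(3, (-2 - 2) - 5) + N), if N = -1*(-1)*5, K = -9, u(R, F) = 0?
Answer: -9*√5 ≈ -20.125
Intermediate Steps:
N = 5 (N = 1*5 = 5)
K*√(u(3, (-2 - 2) - 5) + N) = -9*√(0 + 5) = -9*√5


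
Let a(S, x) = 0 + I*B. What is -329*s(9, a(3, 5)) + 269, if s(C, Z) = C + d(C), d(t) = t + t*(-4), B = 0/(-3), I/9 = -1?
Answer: 6191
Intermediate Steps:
I = -9 (I = 9*(-1) = -9)
B = 0 (B = 0*(-⅓) = 0)
a(S, x) = 0 (a(S, x) = 0 - 9*0 = 0 + 0 = 0)
d(t) = -3*t (d(t) = t - 4*t = -3*t)
s(C, Z) = -2*C (s(C, Z) = C - 3*C = -2*C)
-329*s(9, a(3, 5)) + 269 = -(-658)*9 + 269 = -329*(-18) + 269 = 5922 + 269 = 6191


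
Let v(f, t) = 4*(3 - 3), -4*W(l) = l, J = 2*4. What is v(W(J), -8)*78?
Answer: 0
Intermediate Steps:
J = 8
W(l) = -l/4
v(f, t) = 0 (v(f, t) = 4*0 = 0)
v(W(J), -8)*78 = 0*78 = 0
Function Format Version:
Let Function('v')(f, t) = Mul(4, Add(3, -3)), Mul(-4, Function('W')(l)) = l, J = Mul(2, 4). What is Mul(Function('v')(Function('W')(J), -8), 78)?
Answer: 0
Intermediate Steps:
J = 8
Function('W')(l) = Mul(Rational(-1, 4), l)
Function('v')(f, t) = 0 (Function('v')(f, t) = Mul(4, 0) = 0)
Mul(Function('v')(Function('W')(J), -8), 78) = Mul(0, 78) = 0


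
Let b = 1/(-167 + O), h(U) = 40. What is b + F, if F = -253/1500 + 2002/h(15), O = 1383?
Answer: 22746263/456000 ≈ 49.882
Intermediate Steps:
b = 1/1216 (b = 1/(-167 + 1383) = 1/1216 ≈ 0.00082237)
F = 37411/750 (F = -253/1500 + 2002/40 = -253*1/1500 + 2002*(1/40) = -253/1500 + 1001/20 = 37411/750 ≈ 49.881)
b + F = 1/1216 + 37411/750 = 22746263/456000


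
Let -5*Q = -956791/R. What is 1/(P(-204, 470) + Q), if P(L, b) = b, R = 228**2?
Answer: 259920/123119191 ≈ 0.0021111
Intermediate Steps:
R = 51984
Q = 956791/259920 (Q = -(-956791)/(5*51984) = -1/5*(-956791/51984) = 956791/259920 ≈ 3.6811)
1/(P(-204, 470) + Q) = 1/(470 + 956791/259920) = 1/(123119191/259920) = 259920/123119191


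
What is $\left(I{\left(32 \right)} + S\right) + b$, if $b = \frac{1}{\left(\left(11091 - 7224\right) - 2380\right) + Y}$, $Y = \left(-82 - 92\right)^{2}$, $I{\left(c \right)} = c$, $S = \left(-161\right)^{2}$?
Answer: $\frac{824345140}{31763} \approx 25953.0$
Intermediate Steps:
$S = 25921$
$Y = 30276$ ($Y = \left(-174\right)^{2} = 30276$)
$b = \frac{1}{31763}$ ($b = \frac{1}{\left(\left(11091 - 7224\right) - 2380\right) + 30276} = \frac{1}{\left(3867 - 2380\right) + 30276} = \frac{1}{1487 + 30276} = \frac{1}{31763} \approx 3.1483 \cdot 10^{-5}$)
$\left(I{\left(32 \right)} + S\right) + b = \left(32 + 25921\right) + \frac{1}{31763} = 25953 + \frac{1}{31763} = \frac{824345140}{31763}$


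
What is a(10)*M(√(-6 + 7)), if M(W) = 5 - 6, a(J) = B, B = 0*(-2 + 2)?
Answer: 0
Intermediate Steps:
B = 0 (B = 0*0 = 0)
a(J) = 0
M(W) = -1
a(10)*M(√(-6 + 7)) = 0*(-1) = 0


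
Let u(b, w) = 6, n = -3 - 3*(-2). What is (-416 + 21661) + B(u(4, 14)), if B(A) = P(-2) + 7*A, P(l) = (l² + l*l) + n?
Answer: 21298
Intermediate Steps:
n = 3 (n = -3 + 6 = 3)
P(l) = 3 + 2*l² (P(l) = (l² + l*l) + 3 = (l² + l²) + 3 = 2*l² + 3 = 3 + 2*l²)
B(A) = 11 + 7*A (B(A) = (3 + 2*(-2)²) + 7*A = (3 + 2*4) + 7*A = (3 + 8) + 7*A = 11 + 7*A)
(-416 + 21661) + B(u(4, 14)) = (-416 + 21661) + (11 + 7*6) = 21245 + (11 + 42) = 21245 + 53 = 21298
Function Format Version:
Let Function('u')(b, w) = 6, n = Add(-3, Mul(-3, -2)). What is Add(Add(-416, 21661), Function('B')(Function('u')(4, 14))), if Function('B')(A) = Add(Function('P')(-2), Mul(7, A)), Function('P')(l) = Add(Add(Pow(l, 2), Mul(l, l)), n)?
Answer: 21298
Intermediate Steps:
n = 3 (n = Add(-3, 6) = 3)
Function('P')(l) = Add(3, Mul(2, Pow(l, 2))) (Function('P')(l) = Add(Add(Pow(l, 2), Mul(l, l)), 3) = Add(Add(Pow(l, 2), Pow(l, 2)), 3) = Add(Mul(2, Pow(l, 2)), 3) = Add(3, Mul(2, Pow(l, 2))))
Function('B')(A) = Add(11, Mul(7, A)) (Function('B')(A) = Add(Add(3, Mul(2, Pow(-2, 2))), Mul(7, A)) = Add(Add(3, Mul(2, 4)), Mul(7, A)) = Add(Add(3, 8), Mul(7, A)) = Add(11, Mul(7, A)))
Add(Add(-416, 21661), Function('B')(Function('u')(4, 14))) = Add(Add(-416, 21661), Add(11, Mul(7, 6))) = Add(21245, Add(11, 42)) = Add(21245, 53) = 21298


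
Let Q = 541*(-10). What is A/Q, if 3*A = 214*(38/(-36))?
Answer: 2033/146070 ≈ 0.013918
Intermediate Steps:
Q = -5410
A = -2033/27 (A = (214*(38/(-36)))/3 = (214*(38*(-1/36)))/3 = (214*(-19/18))/3 = (⅓)*(-2033/9) = -2033/27 ≈ -75.296)
A/Q = -2033/27/(-5410) = -2033/27*(-1/5410) = 2033/146070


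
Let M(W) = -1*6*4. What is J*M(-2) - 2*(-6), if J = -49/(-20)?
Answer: -234/5 ≈ -46.800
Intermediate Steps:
J = 49/20 (J = -49*(-1/20) = 49/20 ≈ 2.4500)
M(W) = -24 (M(W) = -6*4 = -24)
J*M(-2) - 2*(-6) = (49/20)*(-24) - 2*(-6) = -294/5 + 12 = -234/5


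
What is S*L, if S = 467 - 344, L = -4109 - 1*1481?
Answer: -687570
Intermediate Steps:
L = -5590 (L = -4109 - 1481 = -5590)
S = 123
S*L = 123*(-5590) = -687570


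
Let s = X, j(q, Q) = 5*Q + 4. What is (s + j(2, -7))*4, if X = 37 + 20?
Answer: 104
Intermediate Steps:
j(q, Q) = 4 + 5*Q
X = 57
s = 57
(s + j(2, -7))*4 = (57 + (4 + 5*(-7)))*4 = (57 + (4 - 35))*4 = (57 - 31)*4 = 26*4 = 104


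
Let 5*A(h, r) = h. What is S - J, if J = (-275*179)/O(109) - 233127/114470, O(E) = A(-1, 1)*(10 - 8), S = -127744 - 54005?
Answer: -17445769639/57235 ≈ -3.0481e+5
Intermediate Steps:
A(h, r) = h/5
S = -181749
O(E) = -2/5 (O(E) = ((1/5)*(-1))*(10 - 8) = -1/5*2 = -2/5)
J = 7043365624/57235 (J = (-275*179)/(-2/5) - 233127/114470 = -49225*(-5/2) - 233127*1/114470 = 246125/2 - 233127/114470 = 7043365624/57235 ≈ 1.2306e+5)
S - J = -181749 - 1*7043365624/57235 = -181749 - 7043365624/57235 = -17445769639/57235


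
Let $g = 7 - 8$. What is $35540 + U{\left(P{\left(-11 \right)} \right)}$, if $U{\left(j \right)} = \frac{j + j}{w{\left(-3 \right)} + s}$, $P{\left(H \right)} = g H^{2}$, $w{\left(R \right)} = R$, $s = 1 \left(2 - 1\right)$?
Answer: $35661$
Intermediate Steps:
$s = 1$ ($s = 1 \cdot 1 = 1$)
$g = -1$ ($g = 7 - 8 = -1$)
$P{\left(H \right)} = - H^{2}$
$U{\left(j \right)} = - j$ ($U{\left(j \right)} = \frac{j + j}{-3 + 1} = \frac{2 j}{-2} = 2 j \left(- \frac{1}{2}\right) = - j$)
$35540 + U{\left(P{\left(-11 \right)} \right)} = 35540 - - \left(-11\right)^{2} = 35540 - \left(-1\right) 121 = 35540 - -121 = 35540 + 121 = 35661$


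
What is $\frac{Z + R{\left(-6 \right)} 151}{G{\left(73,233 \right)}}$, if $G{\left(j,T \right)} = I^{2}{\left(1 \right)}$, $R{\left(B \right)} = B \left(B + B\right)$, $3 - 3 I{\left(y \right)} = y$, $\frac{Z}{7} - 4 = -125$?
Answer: $\frac{90225}{4} \approx 22556.0$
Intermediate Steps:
$Z = -847$ ($Z = 28 + 7 \left(-125\right) = 28 - 875 = -847$)
$I{\left(y \right)} = 1 - \frac{y}{3}$
$R{\left(B \right)} = 2 B^{2}$ ($R{\left(B \right)} = B 2 B = 2 B^{2}$)
$G{\left(j,T \right)} = \frac{4}{9}$ ($G{\left(j,T \right)} = \left(1 - \frac{1}{3}\right)^{2} = \left(\frac{2}{3}\right)^{2} = \frac{4}{9}$)
$\frac{Z + R{\left(-6 \right)} 151}{G{\left(73,233 \right)}} = \frac{-847 + 2 \left(-6\right)^{2} \cdot 151}{\frac{4}{9}} = \left(-847 + 2 \cdot 36 \cdot 151\right) \frac{9}{4} = \left(-847 + 72 \cdot 151\right) \frac{9}{4} = \left(-847 + 10872\right) \frac{9}{4} = 10025 \cdot \frac{9}{4} = \frac{90225}{4}$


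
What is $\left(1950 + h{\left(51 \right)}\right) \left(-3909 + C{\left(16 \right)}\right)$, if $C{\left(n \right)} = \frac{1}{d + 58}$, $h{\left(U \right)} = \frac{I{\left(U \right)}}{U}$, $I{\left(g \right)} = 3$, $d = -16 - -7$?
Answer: $- \frac{6349742540}{833} \approx -7.6227 \cdot 10^{6}$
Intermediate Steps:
$d = -9$ ($d = -16 + 7 = -9$)
$h{\left(U \right)} = \frac{3}{U}$
$C{\left(n \right)} = \frac{1}{49}$ ($C{\left(n \right)} = \frac{1}{-9 + 58} = \frac{1}{49}$)
$\left(1950 + h{\left(51 \right)}\right) \left(-3909 + C{\left(16 \right)}\right) = \left(1950 + \frac{3}{51}\right) \left(-3909 + \frac{1}{49}\right) = \left(1950 + 3 \cdot \frac{1}{51}\right) \left(- \frac{191540}{49}\right) = \left(1950 + \frac{1}{17}\right) \left(- \frac{191540}{49}\right) = \frac{33151}{17} \left(- \frac{191540}{49}\right) = - \frac{6349742540}{833}$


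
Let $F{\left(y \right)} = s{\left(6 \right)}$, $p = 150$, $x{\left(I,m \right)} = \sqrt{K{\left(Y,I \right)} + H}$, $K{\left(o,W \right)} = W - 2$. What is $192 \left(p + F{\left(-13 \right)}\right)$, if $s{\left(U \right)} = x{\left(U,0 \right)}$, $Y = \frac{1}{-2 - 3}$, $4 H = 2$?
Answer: $28800 + 288 \sqrt{2} \approx 29207.0$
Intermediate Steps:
$H = \frac{1}{2}$ ($H = \frac{1}{4} \cdot 2 = \frac{1}{2} \approx 0.5$)
$Y = - \frac{1}{5}$ ($Y = \frac{1}{-5} = - \frac{1}{5} \approx -0.2$)
$K{\left(o,W \right)} = -2 + W$
$x{\left(I,m \right)} = \sqrt{- \frac{3}{2} + I}$ ($x{\left(I,m \right)} = \sqrt{\left(-2 + I\right) + \frac{1}{2}} = \sqrt{- \frac{3}{2} + I}$)
$s{\left(U \right)} = \frac{\sqrt{-6 + 4 U}}{2}$
$F{\left(y \right)} = \frac{3 \sqrt{2}}{2}$ ($F{\left(y \right)} = \frac{\sqrt{-6 + 4 \cdot 6}}{2} = \frac{\sqrt{-6 + 24}}{2} = \frac{\sqrt{18}}{2} = \frac{3 \sqrt{2}}{2}$)
$192 \left(p + F{\left(-13 \right)}\right) = 192 \left(150 + \frac{3 \sqrt{2}}{2}\right) = 28800 + 288 \sqrt{2}$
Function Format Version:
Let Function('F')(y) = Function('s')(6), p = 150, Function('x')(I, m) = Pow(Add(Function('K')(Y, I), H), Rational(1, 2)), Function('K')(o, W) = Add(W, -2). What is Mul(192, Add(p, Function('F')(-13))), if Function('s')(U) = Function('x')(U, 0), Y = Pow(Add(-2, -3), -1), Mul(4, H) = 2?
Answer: Add(28800, Mul(288, Pow(2, Rational(1, 2)))) ≈ 29207.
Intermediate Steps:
H = Rational(1, 2) (H = Mul(Rational(1, 4), 2) = Rational(1, 2) ≈ 0.50000)
Y = Rational(-1, 5) (Y = Pow(-5, -1) = Rational(-1, 5) ≈ -0.20000)
Function('K')(o, W) = Add(-2, W)
Function('x')(I, m) = Pow(Add(Rational(-3, 2), I), Rational(1, 2)) (Function('x')(I, m) = Pow(Add(Add(-2, I), Rational(1, 2)), Rational(1, 2)) = Pow(Add(Rational(-3, 2), I), Rational(1, 2)))
Function('s')(U) = Mul(Rational(1, 2), Pow(Add(-6, Mul(4, U)), Rational(1, 2)))
Function('F')(y) = Mul(Rational(3, 2), Pow(2, Rational(1, 2))) (Function('F')(y) = Mul(Rational(1, 2), Pow(Add(-6, Mul(4, 6)), Rational(1, 2))) = Mul(Rational(1, 2), Pow(Add(-6, 24), Rational(1, 2))) = Mul(Rational(1, 2), Pow(18, Rational(1, 2))) = Mul(Rational(1, 2), Mul(3, Pow(2, Rational(1, 2)))) = Mul(Rational(3, 2), Pow(2, Rational(1, 2))))
Mul(192, Add(p, Function('F')(-13))) = Mul(192, Add(150, Mul(Rational(3, 2), Pow(2, Rational(1, 2))))) = Add(28800, Mul(288, Pow(2, Rational(1, 2))))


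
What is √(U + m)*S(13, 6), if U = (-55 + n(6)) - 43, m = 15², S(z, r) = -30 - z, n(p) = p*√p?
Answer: -43*√(127 + 6*√6) ≈ -511.86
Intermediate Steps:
n(p) = p^(3/2)
m = 225
U = -98 + 6*√6 (U = (-55 + 6^(3/2)) - 43 = (-55 + 6*√6) - 43 = -98 + 6*√6 ≈ -83.303)
√(U + m)*S(13, 6) = √((-98 + 6*√6) + 225)*(-30 - 1*13) = √(127 + 6*√6)*(-30 - 13) = √(127 + 6*√6)*(-43) = -43*√(127 + 6*√6)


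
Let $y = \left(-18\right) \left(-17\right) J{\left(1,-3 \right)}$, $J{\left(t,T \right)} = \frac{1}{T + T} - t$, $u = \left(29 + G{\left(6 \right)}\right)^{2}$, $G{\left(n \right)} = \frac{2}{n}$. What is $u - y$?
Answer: $\frac{10957}{9} \approx 1217.4$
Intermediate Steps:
$u = \frac{7744}{9}$ ($u = \left(29 + \frac{2}{6}\right)^{2} = \left(29 + 2 \cdot \frac{1}{6}\right)^{2} = \left(29 + \frac{1}{3}\right)^{2} = \left(\frac{88}{3}\right)^{2} = \frac{7744}{9} \approx 860.44$)
$J{\left(t,T \right)} = \frac{1}{2 T} - t$
$y = -357$ ($y = \left(-18\right) \left(-17\right) \left(\frac{1}{2 \left(-3\right)} - 1\right) = 306 \left(\frac{1}{2} \left(- \frac{1}{3}\right) - 1\right) = 306 \left(- \frac{1}{6} - 1\right) = 306 \left(- \frac{7}{6}\right) = -357$)
$u - y = \frac{7744}{9} - -357 = \frac{7744}{9} + 357 = \frac{10957}{9}$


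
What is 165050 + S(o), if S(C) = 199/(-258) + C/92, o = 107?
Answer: 1958818049/11868 ≈ 1.6505e+5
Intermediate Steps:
S(C) = -199/258 + C/92 (S(C) = 199*(-1/258) + C*(1/92) = -199/258 + C/92)
165050 + S(o) = 165050 + (-199/258 + (1/92)*107) = 165050 + (-199/258 + 107/92) = 165050 + 4649/11868 = 1958818049/11868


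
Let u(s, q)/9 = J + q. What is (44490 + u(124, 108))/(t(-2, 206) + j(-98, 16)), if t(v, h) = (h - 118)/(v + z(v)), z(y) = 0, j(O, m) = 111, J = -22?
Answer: 45264/67 ≈ 675.58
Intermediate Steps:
u(s, q) = -198 + 9*q (u(s, q) = 9*(-22 + q) = -198 + 9*q)
t(v, h) = (-118 + h)/v (t(v, h) = (h - 118)/(v + 0) = (-118 + h)/v)
(44490 + u(124, 108))/(t(-2, 206) + j(-98, 16)) = (44490 + (-198 + 9*108))/((-118 + 206)/(-2) + 111) = (44490 + (-198 + 972))/(-½*88 + 111) = (44490 + 774)/(-44 + 111) = 45264/67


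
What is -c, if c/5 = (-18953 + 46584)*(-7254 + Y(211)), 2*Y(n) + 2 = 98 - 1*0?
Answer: 995544930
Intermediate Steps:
Y(n) = 48 (Y(n) = -1 + (98 - 1*0)/2 = -1 + (98 + 0)/2 = -1 + (1/2)*98 = -1 + 49 = 48)
c = -995544930 (c = 5*((-18953 + 46584)*(-7254 + 48)) = 5*(27631*(-7206)) = 5*(-199108986) = -995544930)
-c = -1*(-995544930) = 995544930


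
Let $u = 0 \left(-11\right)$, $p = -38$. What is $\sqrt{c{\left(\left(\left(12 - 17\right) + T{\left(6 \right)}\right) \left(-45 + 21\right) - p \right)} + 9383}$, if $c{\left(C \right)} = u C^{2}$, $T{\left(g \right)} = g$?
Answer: $\sqrt{9383} \approx 96.866$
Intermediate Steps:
$u = 0$
$c{\left(C \right)} = 0$ ($c{\left(C \right)} = 0 C^{2} = 0$)
$\sqrt{c{\left(\left(\left(12 - 17\right) + T{\left(6 \right)}\right) \left(-45 + 21\right) - p \right)} + 9383} = \sqrt{0 + 9383} = \sqrt{9383}$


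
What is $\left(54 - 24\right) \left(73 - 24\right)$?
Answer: $1470$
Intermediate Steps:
$\left(54 - 24\right) \left(73 - 24\right) = 30 \left(73 - 24\right) = 30 \cdot 49 = 1470$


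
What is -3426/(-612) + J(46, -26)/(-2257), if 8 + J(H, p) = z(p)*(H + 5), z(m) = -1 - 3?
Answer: 1310371/230214 ≈ 5.6920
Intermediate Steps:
z(m) = -4
J(H, p) = -28 - 4*H (J(H, p) = -8 - 4*(H + 5) = -8 - 4*(5 + H) = -8 + (-20 - 4*H) = -28 - 4*H)
-3426/(-612) + J(46, -26)/(-2257) = -3426/(-612) + (-28 - 4*46)/(-2257) = -3426*(-1/612) + (-28 - 184)*(-1/2257) = 571/102 - 212*(-1/2257) = 571/102 + 212/2257 = 1310371/230214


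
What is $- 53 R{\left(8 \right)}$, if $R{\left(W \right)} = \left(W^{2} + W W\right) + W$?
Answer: $-7208$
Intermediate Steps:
$R{\left(W \right)} = W + 2 W^{2}$ ($R{\left(W \right)} = \left(W^{2} + W^{2}\right) + W = 2 W^{2} + W = W + 2 W^{2}$)
$- 53 R{\left(8 \right)} = - 53 \cdot 8 \left(1 + 2 \cdot 8\right) = - 53 \cdot 8 \left(1 + 16\right) = - 53 \cdot 8 \cdot 17 = \left(-53\right) 136 = -7208$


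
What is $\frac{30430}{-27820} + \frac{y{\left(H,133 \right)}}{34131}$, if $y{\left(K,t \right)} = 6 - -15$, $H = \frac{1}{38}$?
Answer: $- \frac{34600737}{31650814} \approx -1.0932$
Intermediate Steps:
$H = \frac{1}{38} \approx 0.026316$
$y{\left(K,t \right)} = 21$ ($y{\left(K,t \right)} = 6 + 15 = 21$)
$\frac{30430}{-27820} + \frac{y{\left(H,133 \right)}}{34131} = \frac{30430}{-27820} + \frac{21}{34131} = 30430 \left(- \frac{1}{27820}\right) + 21 \cdot \frac{1}{34131} = - \frac{3043}{2782} + \frac{7}{11377} = - \frac{34600737}{31650814}$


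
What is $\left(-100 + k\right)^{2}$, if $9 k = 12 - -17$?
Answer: $\frac{758641}{81} \approx 9365.9$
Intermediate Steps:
$k = \frac{29}{9}$ ($k = \frac{12 - -17}{9} = \frac{12 + 17}{9} = \frac{1}{9} \cdot 29 = \frac{29}{9} \approx 3.2222$)
$\left(-100 + k\right)^{2} = \left(-100 + \frac{29}{9}\right)^{2} = \left(- \frac{871}{9}\right)^{2} = \frac{758641}{81}$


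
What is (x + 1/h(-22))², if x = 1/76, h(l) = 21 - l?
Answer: 14161/10679824 ≈ 0.0013260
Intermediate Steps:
x = 1/76 ≈ 0.013158
(x + 1/h(-22))² = (1/76 + 1/(21 - 1*(-22)))² = (1/76 + 1/(21 + 22))² = (1/76 + 1/43)² = (119/3268)² = 14161/10679824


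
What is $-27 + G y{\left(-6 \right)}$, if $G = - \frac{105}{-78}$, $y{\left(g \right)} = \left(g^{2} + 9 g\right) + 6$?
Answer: $- \frac{561}{13} \approx -43.154$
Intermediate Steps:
$y{\left(g \right)} = 6 + g^{2} + 9 g$
$G = \frac{35}{26}$ ($G = \left(-105\right) \left(- \frac{1}{78}\right) = \frac{35}{26} \approx 1.3462$)
$-27 + G y{\left(-6 \right)} = -27 + \frac{35 \left(6 + \left(-6\right)^{2} + 9 \left(-6\right)\right)}{26} = -27 + \frac{35 \left(6 + 36 - 54\right)}{26} = -27 + \frac{35}{26} \left(-12\right) = -27 - \frac{210}{13} = - \frac{561}{13}$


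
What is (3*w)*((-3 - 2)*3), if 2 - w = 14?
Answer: 540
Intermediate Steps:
w = -12 (w = 2 - 1*14 = 2 - 14 = -12)
(3*w)*((-3 - 2)*3) = (3*(-12))*((-3 - 2)*3) = -(-180)*3 = -36*(-15) = 540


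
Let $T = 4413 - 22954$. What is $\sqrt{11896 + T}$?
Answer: $i \sqrt{6645} \approx 81.517 i$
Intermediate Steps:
$T = -18541$ ($T = 4413 - 22954 = -18541$)
$\sqrt{11896 + T} = \sqrt{11896 - 18541} = \sqrt{-6645} = i \sqrt{6645}$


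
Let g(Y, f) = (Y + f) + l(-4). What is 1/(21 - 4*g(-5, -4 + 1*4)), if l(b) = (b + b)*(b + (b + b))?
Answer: -1/343 ≈ -0.0029155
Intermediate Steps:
l(b) = 6*b² (l(b) = (2*b)*(b + 2*b) = (2*b)*(3*b) = 6*b²)
g(Y, f) = 96 + Y + f (g(Y, f) = (Y + f) + 6*(-4)² = (Y + f) + 6*16 = (Y + f) + 96 = 96 + Y + f)
1/(21 - 4*g(-5, -4 + 1*4)) = 1/(21 - 4*(96 - 5 + (-4 + 1*4))) = 1/(21 - 4*(96 - 5 + (-4 + 4))) = 1/(21 - 4*(96 - 5 + 0)) = 1/(21 - 4*91) = 1/(21 - 364) = 1/(-343) = -1/343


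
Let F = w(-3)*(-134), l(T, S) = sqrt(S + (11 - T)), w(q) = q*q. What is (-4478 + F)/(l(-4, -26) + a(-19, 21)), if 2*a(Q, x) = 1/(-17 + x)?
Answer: 45472*I/(-I + 8*sqrt(11)) ≈ -64.499 + 1711.4*I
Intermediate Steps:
a(Q, x) = 1/(2*(-17 + x))
w(q) = q**2
l(T, S) = sqrt(11 + S - T)
F = -1206 (F = (-3)**2*(-134) = 9*(-134) = -1206)
(-4478 + F)/(l(-4, -26) + a(-19, 21)) = (-4478 - 1206)/(sqrt(11 - 26 - 1*(-4)) + 1/(2*(-17 + 21))) = -5684/(sqrt(11 - 26 + 4) + (1/2)/4) = -5684/(sqrt(-11) + (1/2)*(1/4)) = -5684/(I*sqrt(11) + 1/8) = -5684/(1/8 + I*sqrt(11))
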